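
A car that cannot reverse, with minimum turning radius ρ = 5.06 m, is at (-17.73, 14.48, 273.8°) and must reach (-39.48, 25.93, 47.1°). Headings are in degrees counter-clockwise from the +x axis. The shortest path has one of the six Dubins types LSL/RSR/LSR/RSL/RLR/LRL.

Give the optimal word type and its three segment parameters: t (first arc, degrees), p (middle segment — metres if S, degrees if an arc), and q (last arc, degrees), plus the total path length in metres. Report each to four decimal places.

Let ψ = atan2(Δy, Δx) = atan2(11.45, -21.75) = 152.2360° be the start→goal bearing.
Normalize: d = |goal − start| / ρ = 24.579768/5.06 = 4.857662, α = (θ_start − ψ) mod 360° = 121.5640° = 2.121692 rad, β = (θ_goal − ψ) mod 360° = 254.8640° = 4.448215 rad.
Common terms: sin α = 0.852056, cos α = -0.523450, sin β = -0.965309, cos β = -0.261112, cos(α−β) = -0.685818, d² = 23.596877. Work in radians in the unit-radius frame; every candidate has L = ρ·(t + p + q).
LSL: p² = 2 + d² − 2cos(α−β) + 2d(sin α − sin β) = 44.624801; p = √p² = 6.680180; φ = atan2(cos β − cos α, d + sin α − sin β) = 0.039281 rad; t = (φ − α) mod 2π = 4.200775 rad, q = (β − φ) mod 2π = 4.408934 rad → L = 5.06·(4.200775 + 6.680180 + 4.408934) = 5.06·15.289889 = 77.366838 m
RSR: p² = 2 + d² − 2cos(α−β) + 2d(sin β − sin α) = 9.312226; p = √p² = 3.051594; φ = atan2(cos α − cos β, d − sin α + sin β) = -0.086074 rad; t = (α − φ) mod 2π = 2.207765 rad, q = (φ − β) mod 2π = 1.748896 rad → L = 5.06·(2.207765 + 3.051594 + 1.748896) = 5.06·7.008255 = 35.461772 m
LSR: p² = d² − 2 + 2cos(α−β) + 2d(sin α + sin β) = 19.124957; p = √p² = 4.373209; φ = atan2(−cos α − cos β, d + sin α + sin β) − atan2(−2, p) = 0.592815 rad; t = (φ − α) mod 2π = 4.754309 rad, q = (φ − β) mod 2π = 2.427785 rad → L = 5.06·(4.754309 + 4.373209 + 2.427785) = 5.06·11.555303 = 58.469835 m
RSL: p² = d² − 2 + 2cos(α−β) − 2d(sin α + sin β) = 21.325523; p = √p² = 4.617957; φ = atan2(cos α + cos β, d − sin α − sin β) − atan2(2, p) = -0.565244 rad; t = (α − φ) mod 2π = 2.686935 rad, q = (β − φ) mod 2π = 5.013459 rad → L = 5.06·(2.686935 + 4.617957 + 5.013459) = 5.06·12.318351 = 62.330857 m
RLR: c = (6 − d² + 2cos(α−β) + 2d(sin α − sin β))/8 = -0.164028; p = 2π − arccos c = 4.547616 rad; φ = atan2(cos α − cos β, d − sin α + sin β) = -0.086074 rad; t = (α − φ + p/2) mod 2π = 4.481574 rad, q = (α − β − t + p) mod 2π = 4.022704 rad → L = 5.06·(4.481574 + 4.547616 + 4.022704) = 5.06·13.051894 = 66.042582 m
LRL: c = (6 − d² + 2cos(α−β) − 2d(sin α − sin β))/8 = -4.578100, |c| > 1 → infeasible
Shortest: RSR with L = 35.461772 m ≈ 35.4618 m
Convert RSR to answer units (arcs ×180/π): t = 2.207765·180/π = 126.4956°, p = ρ·p = 5.06·3.051594 = 15.4411 m, q = 1.748896·180/π = 100.2044°, L = 35.4618 m.

RSR: t = 126.4956°, p = 15.4411 m, q = 100.2044°, L = 35.4618 m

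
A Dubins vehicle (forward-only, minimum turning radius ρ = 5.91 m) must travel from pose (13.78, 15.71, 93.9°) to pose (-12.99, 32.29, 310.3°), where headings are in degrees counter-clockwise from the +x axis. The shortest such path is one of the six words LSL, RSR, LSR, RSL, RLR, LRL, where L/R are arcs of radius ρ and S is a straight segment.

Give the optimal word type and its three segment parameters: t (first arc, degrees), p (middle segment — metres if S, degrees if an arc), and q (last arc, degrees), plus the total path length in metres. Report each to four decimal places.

LSL: t = 34.2911°, p = 26.4704 m, q = 182.1089°, L = 48.7919 m

Let ψ = atan2(Δy, Δx) = atan2(16.58, -26.77) = 148.2280° be the start→goal bearing.
Normalize: d = |goal − start| / ρ = 31.488558/5.91 = 5.328013, α = (θ_start − ψ) mod 360° = 305.6720° = 5.334983 rad, β = (θ_goal − ψ) mod 360° = 162.0720° = 2.828690 rad.
Common terms: sin α = -0.812369, cos α = 0.583144, sin β = 0.307822, cos β = -0.951444, cos(α−β) = -0.804894, d² = 28.387725. Work in radians in the unit-radius frame; every candidate has L = ρ·(t + p + q).
LSL: p² = 2 + d² − 2cos(α−β) + 2d(sin α − sin β) = 20.060737; p = √p² = 4.478921; φ = atan2(cos β − cos α, d + sin α − sin β) = -0.349709 rad; t = (φ − α) mod 2π = 0.598493 rad, q = (β − φ) mod 2π = 3.178399 rad → L = 5.91·(0.598493 + 4.478921 + 3.178399) = 5.91·8.255814 = 48.791860 m
RSR: p² = 2 + d² − 2cos(α−β) + 2d(sin β − sin α) = 43.934288; p = √p² = 6.628295; φ = atan2(cos α − cos β, d − sin α + sin β) = 0.233641 rad; t = (α − φ) mod 2π = 5.101342 rad, q = (φ − β) mod 2π = 3.688136 rad → L = 5.91·(5.101342 + 6.628295 + 3.688136) = 5.91·15.417773 = 91.119036 m
LSR: p² = d² − 2 + 2cos(α−β) + 2d(sin α + sin β) = 19.401471; p = √p² = 4.404710; φ = atan2(−cos α − cos β, d + sin α + sin β) − atan2(−2, p) = 0.502433 rad; t = (φ − α) mod 2π = 1.450635 rad, q = (φ − β) mod 2π = 3.956928 rad → L = 5.91·(1.450635 + 4.404710 + 3.956928) = 5.91·9.812273 = 57.990532 m
RSL: p² = d² − 2 + 2cos(α−β) − 2d(sin α + sin β) = 30.154404; p = √p² = 5.491303; φ = atan2(cos α + cos β, d − sin α − sin β) − atan2(2, p) = -0.412341 rad; t = (α − φ) mod 2π = 5.747324 rad, q = (β − φ) mod 2π = 3.241031 rad → L = 5.91·(5.747324 + 5.491303 + 3.241031) = 5.91·14.479658 = 85.574780 m
RLR: c = (6 − d² + 2cos(α−β) + 2d(sin α − sin β))/8 = -4.491786, |c| > 1 → infeasible
LRL: c = (6 − d² + 2cos(α−β) − 2d(sin α − sin β))/8 = -1.507592, |c| > 1 → infeasible
Shortest: LSL with L = 48.791860 m ≈ 48.7919 m
Convert LSL to answer units (arcs ×180/π): t = 0.598493·180/π = 34.2911°, p = ρ·p = 5.91·4.478921 = 26.4704 m, q = 3.178399·180/π = 182.1089°, L = 48.7919 m.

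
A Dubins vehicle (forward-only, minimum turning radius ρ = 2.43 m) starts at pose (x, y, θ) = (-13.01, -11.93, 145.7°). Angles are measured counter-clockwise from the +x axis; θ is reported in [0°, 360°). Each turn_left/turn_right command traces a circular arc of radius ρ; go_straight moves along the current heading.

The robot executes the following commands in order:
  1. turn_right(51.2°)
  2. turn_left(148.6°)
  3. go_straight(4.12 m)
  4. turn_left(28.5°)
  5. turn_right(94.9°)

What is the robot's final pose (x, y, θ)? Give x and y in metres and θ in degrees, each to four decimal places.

(-23.3477, -16.5398, 176.7000°)

set_pose: (x, y, θ) = (-13.0100, -11.9300, 145.7000°), ρ = 2.43
turn_right(51.2°): centre at ρ to the right, rotate −51.2° → (-14.0631, -10.1132, 94.5000°)
turn_left(148.6°): centre at ρ to the left, rotate +148.6° → (-18.6527, -9.2045, 243.1000°)
go_straight(4.12): x += 4.12·cos θ, y += 4.12·sin θ → (-20.5167, -12.8787, 243.1000°)
turn_left(28.5°): centre at ρ to the left, rotate +28.5° → (-20.7787, -14.0459, 271.6000°)
turn_right(94.9°): centre at ρ to the right, rotate −94.9° → (-23.3477, -16.5398, 176.7000°)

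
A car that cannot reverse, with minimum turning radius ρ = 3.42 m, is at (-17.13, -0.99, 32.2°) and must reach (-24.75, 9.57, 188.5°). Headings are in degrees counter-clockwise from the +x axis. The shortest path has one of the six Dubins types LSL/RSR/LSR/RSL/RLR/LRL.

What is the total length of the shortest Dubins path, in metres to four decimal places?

Let ψ = atan2(Δy, Δx) = atan2(10.56, -7.62) = 125.8139° be the start→goal bearing.
Normalize: d = |goal − start| / ρ = 13.022212/3.42 = 3.807664, α = (θ_start − ψ) mod 360° = 266.3861° = 4.649315 rad, β = (θ_goal − ψ) mod 360° = 62.6861° = 1.094079 rad.
Common terms: sin α = -0.998011, cos α = -0.063032, sin β = 0.888506, cos β = 0.458865, cos(α−β) = -0.915663, d² = 14.498307. Work in radians in the unit-radius frame; every candidate has L = ρ·(t + p + q).
LSL: p² = 2 + d² − 2cos(α−β) + 2d(sin α − sin β) = 3.963181; p = √p² = 1.990774; φ = atan2(cos β − cos α, d + sin α − sin β) = 0.265258 rad; t = (φ − α) mod 2π = 1.899128 rad, q = (β − φ) mod 2π = 0.828822 rad → L = 3.42·(1.899128 + 1.990774 + 0.828822) = 3.42·4.718724 = 16.138034 m
RSR: p² = 2 + d² − 2cos(α−β) + 2d(sin β − sin α) = 32.696084; p = √p² = 5.718049; φ = atan2(cos α − cos β, d − sin α + sin β) = -0.091399 rad; t = (α − φ) mod 2π = 4.740714 rad, q = (φ − β) mod 2π = 5.097707 rad → L = 3.42·(4.740714 + 5.718049 + 5.097707) = 3.42·15.556470 = 53.203127 m
LSR: p² = d² − 2 + 2cos(α−β) + 2d(sin α + sin β) = 9.833063; p = √p² = 3.135771; φ = atan2(−cos α − cos β, d + sin α + sin β) − atan2(−2, p) = 0.461123 rad; t = (φ − α) mod 2π = 2.094993 rad, q = (φ − β) mod 2π = 5.650229 rad → L = 3.42·(2.094993 + 3.135771 + 5.650229) = 3.42·10.880994 = 37.212999 m
RSL: p² = d² − 2 + 2cos(α−β) − 2d(sin α + sin β) = 11.500901; p = √p² = 3.391298; φ = atan2(cos α + cos β, d − sin α − sin β) − atan2(2, p) = -0.432136 rad; t = (α − φ) mod 2π = 5.081451 rad, q = (β − φ) mod 2π = 1.526215 rad → L = 3.42·(5.081451 + 3.391298 + 1.526215) = 3.42·9.998964 = 34.196457 m
RLR: c = (6 − d² + 2cos(α−β) + 2d(sin α − sin β))/8 = -3.087010, |c| > 1 → infeasible
LRL: c = (6 − d² + 2cos(α−β) − 2d(sin α − sin β))/8 = 0.504602; p = 2π − arccos c = 5.241310 rad; φ = atan2(cos β − cos α, d + sin α − sin β) = 0.265258 rad; t = (φ − α + p/2) mod 2π = 4.519783 rad, q = (β − α − t + p) mod 2π = 3.449477 rad → L = 3.42·(4.519783 + 5.241310 + 3.449477) = 3.42·13.210570 = 45.180151 m
Shortest: LSL with L = 16.138034 m ≈ 16.1380 m

16.1380 m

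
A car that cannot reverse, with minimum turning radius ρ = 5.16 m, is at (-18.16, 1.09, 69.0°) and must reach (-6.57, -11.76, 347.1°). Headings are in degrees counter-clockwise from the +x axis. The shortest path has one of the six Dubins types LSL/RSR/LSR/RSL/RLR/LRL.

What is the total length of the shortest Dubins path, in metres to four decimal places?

Let ψ = atan2(Δy, Δx) = atan2(-12.85, 11.59) = -47.9513° be the start→goal bearing.
Normalize: d = |goal − start| / ρ = 17.304641/5.16 = 3.353613, α = (θ_start − ψ) mod 360° = 116.9513° = 2.041185 rad, β = (θ_goal − ψ) mod 360° = 35.0513° = 0.611760 rad.
Common terms: sin α = 0.891392, cos α = -0.453232, sin β = 0.574309, cos β = 0.818639, cos(α−β) = 0.140901, d² = 11.246717. Work in radians in the unit-radius frame; every candidate has L = ρ·(t + p + q).
LSL: p² = 2 + d² − 2cos(α−β) + 2d(sin α − sin β) = 15.091664; p = √p² = 3.884799; φ = atan2(cos β − cos α, d + sin α − sin β) = 0.333547 rad; t = (φ − α) mod 2π = 4.575548 rad, q = (β − φ) mod 2π = 0.278213 rad → L = 5.16·(4.575548 + 3.884799 + 0.278213) = 5.16·8.738560 = 45.090968 m
RSR: p² = 2 + d² − 2cos(α−β) + 2d(sin β − sin α) = 10.838166; p = √p² = 3.292137; φ = atan2(cos α − cos β, d − sin α + sin β) = -0.396656 rad; t = (α − φ) mod 2π = 2.437840 rad, q = (φ − β) mod 2π = 5.274770 rad → L = 5.16·(2.437840 + 3.292137 + 5.274770) = 5.16·11.004747 = 56.784494 m
LSR: p² = d² − 2 + 2cos(α−β) + 2d(sin α + sin β) = 19.359310; p = √p² = 4.399922; φ = atan2(−cos α − cos β, d + sin α + sin β) − atan2(−2, p) = 0.350958 rad; t = (φ − α) mod 2π = 4.592959 rad, q = (φ − β) mod 2π = 6.022383 rad → L = 5.16·(4.592959 + 4.399922 + 6.022383) = 5.16·15.015263 = 77.478759 m
RSL: p² = d² − 2 + 2cos(α−β) − 2d(sin α + sin β) = -0.302270 < 0 → infeasible
RLR: c = (6 − d² + 2cos(α−β) + 2d(sin α − sin β))/8 = -0.354771; p = 2π − arccos c = 4.349720 rad; φ = atan2(cos α − cos β, d − sin α + sin β) = -0.396656 rad; t = (α − φ + p/2) mod 2π = 4.612700 rad, q = (α − β − t + p) mod 2π = 1.166444 rad → L = 5.16·(4.612700 + 4.349720 + 1.166444) = 5.16·10.128865 = 52.264943 m
LRL: c = (6 − d² + 2cos(α−β) − 2d(sin α − sin β))/8 = -0.886458; p = 2π − arccos c = 3.622754 rad; φ = atan2(cos β − cos α, d + sin α − sin β) = 0.333547 rad; t = (φ − α + p/2) mod 2π = 0.103740 rad, q = (β − α − t + p) mod 2π = 2.089590 rad → L = 5.16·(0.103740 + 3.622754 + 2.089590) = 5.16·5.816083 = 30.010991 m
Shortest: LRL with L = 30.010991 m ≈ 30.0110 m

30.0110 m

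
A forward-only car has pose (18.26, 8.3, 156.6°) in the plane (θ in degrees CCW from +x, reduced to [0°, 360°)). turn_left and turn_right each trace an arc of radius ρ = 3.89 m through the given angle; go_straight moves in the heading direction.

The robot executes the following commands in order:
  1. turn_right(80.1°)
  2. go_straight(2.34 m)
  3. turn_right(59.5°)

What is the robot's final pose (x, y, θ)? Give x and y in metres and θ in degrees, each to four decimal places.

(19.2138, 17.8654, 17.0000°)

set_pose: (x, y, θ) = (18.2600, 8.3000, 156.6000°), ρ = 3.89
turn_right(80.1°): centre at ρ to the right, rotate −80.1° → (16.0224, 12.7782, 76.5000°)
go_straight(2.34): x += 2.34·cos θ, y += 2.34·sin θ → (16.5686, 15.0535, 76.5000°)
turn_right(59.5°): centre at ρ to the right, rotate −59.5° → (19.2138, 17.8654, 17.0000°)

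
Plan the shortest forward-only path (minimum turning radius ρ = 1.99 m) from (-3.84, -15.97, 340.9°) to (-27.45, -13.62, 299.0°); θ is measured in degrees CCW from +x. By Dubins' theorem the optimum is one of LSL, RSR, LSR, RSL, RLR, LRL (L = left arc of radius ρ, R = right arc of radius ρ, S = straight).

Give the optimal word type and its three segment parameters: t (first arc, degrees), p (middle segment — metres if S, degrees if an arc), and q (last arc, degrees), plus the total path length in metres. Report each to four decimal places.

RSL: t = 185.1554°, p = 21.4795 m, q = 143.2554°, L = 32.8859 m

Let ψ = atan2(Δy, Δx) = atan2(2.35, -23.61) = 174.3158° be the start→goal bearing.
Normalize: d = |goal − start| / ρ = 23.726664/1.99 = 11.922947, α = (θ_start − ψ) mod 360° = 166.5842° = 2.907442 rad, β = (θ_goal − ψ) mod 360° = 124.6842° = 2.176149 rad.
Common terms: sin α = 0.232017, cos α = -0.972712, sin β = 0.822301, cos β = -0.569052, cos(α−β) = 0.744312, d² = 142.156663. Work in radians in the unit-radius frame; every candidate has L = ρ·(t + p + q).
LSL: p² = 2 + d² − 2cos(α−β) + 2d(sin α − sin β) = 128.592176; p = √p² = 11.339849; φ = atan2(cos β − cos α, d + sin α − sin β) = 0.035604 rad; t = (φ − α) mod 2π = 3.411347 rad, q = (β − φ) mod 2π = 2.140545 rad → L = 1.99·(3.411347 + 11.339849 + 2.140545) = 1.99·16.891741 = 33.614565 m
RSR: p² = 2 + d² − 2cos(α−β) + 2d(sin β − sin α) = 156.743903; p = √p² = 12.519741; φ = atan2(cos α − cos β, d − sin α + sin β) = -0.032247 rad; t = (α − φ) mod 2π = 2.939690 rad, q = (φ − β) mod 2π = 4.074789 rad → L = 1.99·(2.939690 + 12.519741 + 4.074789) = 1.99·19.534219 = 38.873095 m
LSR: p² = d² − 2 + 2cos(α−β) + 2d(sin α + sin β) = 166.786445; p = √p² = 12.914583; φ = atan2(−cos α − cos β, d + sin α + sin β) − atan2(−2, p) = 0.271894 rad; t = (φ − α) mod 2π = 3.647637 rad, q = (φ − β) mod 2π = 4.378930 rad → L = 1.99·(3.647637 + 12.914583 + 4.378930) = 1.99·20.941150 = 41.672888 m
RSL: p² = d² − 2 + 2cos(α−β) − 2d(sin α + sin β) = 116.504127; p = √p² = 10.793708; φ = atan2(cos α + cos β, d − sin α − sin β) − atan2(2, p) = -0.324130 rad; t = (α − φ) mod 2π = 3.231572 rad, q = (β − φ) mod 2π = 2.500279 rad → L = 1.99·(3.231572 + 10.793708 + 2.500279) = 1.99·16.525558 = 32.885861 m
RLR: c = (6 − d² + 2cos(α−β) + 2d(sin α − sin β))/8 = -18.592988, |c| > 1 → infeasible
LRL: c = (6 − d² + 2cos(α−β) − 2d(sin α − sin β))/8 = -15.074022, |c| > 1 → infeasible
Shortest: RSL with L = 32.885861 m ≈ 32.8859 m
Convert RSL to answer units (arcs ×180/π): t = 3.231572·180/π = 185.1554°, p = ρ·p = 1.99·10.793708 = 21.4795 m, q = 2.500279·180/π = 143.2554°, L = 32.8859 m.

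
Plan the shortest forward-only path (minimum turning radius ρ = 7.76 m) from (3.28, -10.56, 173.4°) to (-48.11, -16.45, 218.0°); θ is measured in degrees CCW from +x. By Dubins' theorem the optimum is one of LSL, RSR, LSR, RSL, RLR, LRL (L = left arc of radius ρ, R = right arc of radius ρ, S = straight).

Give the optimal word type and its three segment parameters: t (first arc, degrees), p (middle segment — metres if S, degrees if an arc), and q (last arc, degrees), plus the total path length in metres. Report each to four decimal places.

Let ψ = atan2(Δy, Δx) = atan2(-5.89, -51.39) = -173.4616° be the start→goal bearing.
Normalize: d = |goal − start| / ρ = 51.726436/7.76 = 6.665778, α = (θ_start − ψ) mod 360° = 346.8616° = 6.053878 rad, β = (θ_goal − ψ) mod 360° = 31.4616° = 0.549109 rad.
Common terms: sin α = -0.227303, cos α = 0.973824, sin β = 0.521928, cos β = 0.852990, cos(α−β) = 0.712026, d² = 44.432594. Work in radians in the unit-radius frame; every candidate has L = ρ·(t + p + q).
LSL: p² = 2 + d² − 2cos(α−β) + 2d(sin α − sin β) = 35.020129; p = √p² = 5.917781; φ = atan2(cos β − cos α, d + sin α − sin β) = -0.020420 rad; t = (φ − α) mod 2π = 0.208887 rad, q = (β − φ) mod 2π = 0.569530 rad → L = 7.76·(0.208887 + 5.917781 + 0.569530) = 7.76·6.696198 = 51.962493 m
RSR: p² = 2 + d² − 2cos(α−β) + 2d(sin β − sin α) = 54.996956; p = √p² = 7.415993; φ = atan2(cos α − cos β, d − sin α + sin β) = 0.016294 rad; t = (α − φ) mod 2π = 6.037583 rad, q = (φ − β) mod 2π = 5.750370 rad → L = 7.76·(6.037583 + 7.415993 + 5.750370) = 7.76·19.203947 = 149.022629 m
LSR: p² = d² − 2 + 2cos(α−β) + 2d(sin α + sin β) = 47.784449; p = √p² = 6.912630; φ = atan2(−cos α − cos β, d + sin α + sin β) − atan2(−2, p) = 0.024966 rad; t = (φ − α) mod 2π = 0.254274 rad, q = (φ − β) mod 2π = 5.759042 rad → L = 7.76·(0.254274 + 6.912630 + 5.759042) = 7.76·12.925945 = 100.305335 m
RSL: p² = d² − 2 + 2cos(α−β) − 2d(sin α + sin β) = 39.928844; p = √p² = 6.318927; φ = atan2(cos α + cos β, d − sin α − sin β) − atan2(2, p) = -0.027293 rad; t = (α − φ) mod 2π = 6.081171 rad, q = (β − φ) mod 2π = 0.576402 rad → L = 7.76·(6.081171 + 6.318927 + 0.576402) = 7.76·12.976501 = 100.697645 m
RLR: c = (6 − d² + 2cos(α−β) + 2d(sin α − sin β))/8 = -5.874620, |c| > 1 → infeasible
LRL: c = (6 − d² + 2cos(α−β) − 2d(sin α − sin β))/8 = -3.377516, |c| > 1 → infeasible
Shortest: LSL with L = 51.962493 m ≈ 51.9625 m
Convert LSL to answer units (arcs ×180/π): t = 0.208887·180/π = 11.9684°, p = ρ·p = 7.76·5.917781 = 45.9220 m, q = 0.569530·180/π = 32.6316°, L = 51.9625 m.

LSL: t = 11.9684°, p = 45.9220 m, q = 32.6316°, L = 51.9625 m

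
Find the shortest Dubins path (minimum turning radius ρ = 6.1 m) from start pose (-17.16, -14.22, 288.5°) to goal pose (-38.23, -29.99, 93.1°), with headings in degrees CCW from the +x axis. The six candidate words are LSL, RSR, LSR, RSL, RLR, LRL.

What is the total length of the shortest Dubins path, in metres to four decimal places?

37.1405 m

Let ψ = atan2(Δy, Δx) = atan2(-15.77, -21.07) = -143.1867° be the start→goal bearing.
Normalize: d = |goal − start| / ρ = 26.318013/6.1 = 4.314428, α = (θ_start − ψ) mod 360° = 71.6867° = 1.251169 rad, β = (θ_goal − ψ) mod 360° = 236.2867° = 4.123981 rad.
Common terms: sin α = 0.949353, cos α = 0.314213, sin β = -0.831825, cos β = -0.555037, cos(α−β) = -0.964095, d² = 18.614292. Work in radians in the unit-radius frame; every candidate has L = ρ·(t + p + q).
LSL: p² = 2 + d² − 2cos(α−β) + 2d(sin α − sin β) = 37.912012; p = √p² = 6.157273; φ = atan2(cos β − cos α, d + sin α − sin β) = -0.141648 rad; t = (φ − α) mod 2π = 4.890369 rad, q = (β − φ) mod 2π = 4.265629 rad → L = 6.1·(4.890369 + 6.157273 + 4.265629) = 6.1·15.313270 = 93.410949 m
RSR: p² = 2 + d² − 2cos(α−β) + 2d(sin β − sin α) = 7.172953; p = √p² = 2.678237; φ = atan2(cos α − cos β, d − sin α + sin β) = 0.330547 rad; t = (α − φ) mod 2π = 0.920622 rad, q = (φ − β) mod 2π = 2.489751 rad → L = 6.1·(0.920622 + 2.678237 + 2.489751) = 6.1·6.088610 = 37.140523 m
LSR: p² = d² − 2 + 2cos(α−β) + 2d(sin α + sin β) = 15.700227; p = √p² = 3.962351; φ = atan2(−cos α − cos β, d + sin α + sin β) − atan2(−2, p) = 0.521726 rad; t = (φ − α) mod 2π = 5.553742 rad, q = (φ − β) mod 2π = 2.680930 rad → L = 6.1·(5.553742 + 3.962351 + 2.680930) = 6.1·12.197024 = 74.401844 m
RSL: p² = d² − 2 + 2cos(α−β) − 2d(sin α + sin β) = 13.671975; p = √p² = 3.697563; φ = atan2(cos α + cos β, d − sin α − sin β) − atan2(2, p) = -0.553146 rad; t = (α − φ) mod 2π = 1.804315 rad, q = (β − φ) mod 2π = 4.677127 rad → L = 6.1·(1.804315 + 3.697563 + 4.677127) = 6.1·10.179005 = 62.091933 m
RLR: c = (6 − d² + 2cos(α−β) + 2d(sin α − sin β))/8 = 0.103381; p = 2π − arccos c = 4.815955 rad; φ = atan2(cos α − cos β, d − sin α + sin β) = 0.330547 rad; t = (α − φ + p/2) mod 2π = 3.328599 rad, q = (α − β − t + p) mod 2π = 4.897729 rad → L = 6.1·(3.328599 + 4.815955 + 4.897729) = 6.1·13.042283 = 79.557927 m
LRL: c = (6 − d² + 2cos(α−β) − 2d(sin α − sin β))/8 = -3.739001, |c| > 1 → infeasible
Shortest: RSR with L = 37.140523 m ≈ 37.1405 m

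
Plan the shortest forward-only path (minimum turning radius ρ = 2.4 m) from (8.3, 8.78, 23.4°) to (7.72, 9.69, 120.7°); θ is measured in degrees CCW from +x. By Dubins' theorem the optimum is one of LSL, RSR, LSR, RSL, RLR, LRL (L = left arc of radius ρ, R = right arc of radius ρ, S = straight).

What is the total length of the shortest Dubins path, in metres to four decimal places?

Let ψ = atan2(Δy, Δx) = atan2(0.91, -0.58) = 122.5119° be the start→goal bearing.
Normalize: d = |goal − start| / ρ = 1.079120/2.4 = 0.449633, α = (θ_start − ψ) mod 360° = 260.8881° = 4.553356 rad, β = (θ_goal − ψ) mod 360° = 358.1881° = 6.251561 rad.
Common terms: sin α = -0.987381, cos α = -0.158363, sin β = -0.031619, cos β = 0.999500, cos(α−β) = -0.127065, d² = 0.202170. Work in radians in the unit-radius frame; every candidate has L = ρ·(t + p + q).
LSL: p² = 2 + d² − 2cos(α−β) + 2d(sin α − sin β) = 1.596814; p = √p² = 1.263651; φ = atan2(cos β − cos α, d + sin α − sin β) = 1.982890 rad; t = (φ − α) mod 2π = 3.712720 rad, q = (β − φ) mod 2π = 4.268671 rad → L = 2.4·(3.712720 + 1.263651 + 4.268671) = 2.4·9.245042 = 22.188100 m
RSR: p² = 2 + d² − 2cos(α−β) + 2d(sin β − sin α) = 3.315785; p = √p² = 1.820930; φ = atan2(cos α − cos β, d − sin α + sin β) = -0.689127 rad; t = (α − φ) mod 2π = 5.242483 rad, q = (φ − β) mod 2π = 5.625682 rad → L = 2.4·(5.242483 + 1.820930 + 5.625682) = 2.4·12.689095 = 30.453828 m
LSR: p² = d² − 2 + 2cos(α−β) + 2d(sin α + sin β) = -2.968311 < 0 → infeasible
RSL: p² = d² − 2 + 2cos(α−β) − 2d(sin α + sin β) = -1.135607 < 0 → infeasible
RLR: c = (6 − d² + 2cos(α−β) + 2d(sin α − sin β))/8 = 0.585527; p = 2π − arccos c = 5.337919 rad; φ = atan2(cos α − cos β, d − sin α + sin β) = -0.689127 rad; t = (α − φ + p/2) mod 2π = 1.628258 rad, q = (α − β − t + p) mod 2π = 2.011456 rad → L = 2.4·(1.628258 + 5.337919 + 2.011456) = 2.4·8.977632 = 21.546318 m
LRL: c = (6 − d² + 2cos(α−β) − 2d(sin α − sin β))/8 = 0.800398; p = 2π − arccos c = 5.640348 rad; φ = atan2(cos β − cos α, d + sin α − sin β) = 1.982890 rad; t = (φ − α + p/2) mod 2π = 0.249708 rad, q = (β − α − t + p) mod 2π = 0.805660 rad → L = 2.4·(0.249708 + 5.640348 + 0.805660) = 2.4·6.695716 = 16.069720 m
Shortest: LRL with L = 16.069720 m ≈ 16.0697 m

16.0697 m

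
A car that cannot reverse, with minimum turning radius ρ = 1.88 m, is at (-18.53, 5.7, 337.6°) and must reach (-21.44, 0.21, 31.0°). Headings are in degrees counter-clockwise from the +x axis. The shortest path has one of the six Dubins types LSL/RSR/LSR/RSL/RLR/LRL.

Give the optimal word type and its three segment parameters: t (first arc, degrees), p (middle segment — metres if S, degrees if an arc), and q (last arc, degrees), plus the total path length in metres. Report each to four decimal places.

Let ψ = atan2(Δy, Δx) = atan2(-5.49, -2.91) = -117.9260° be the start→goal bearing.
Normalize: d = |goal − start| / ρ = 6.213550/1.88 = 3.305080, α = (θ_start − ψ) mod 360° = 95.5260° = 1.667244 rad, β = (θ_goal − ψ) mod 360° = 148.9260° = 2.599250 rad.
Common terms: sin α = 0.995353, cos α = -0.096298, sin β = 0.516144, cos β = -0.856502, cos(α−β) = 0.596225, d² = 10.923551. Work in radians in the unit-radius frame; every candidate has L = ρ·(t + p + q).
LSL: p² = 2 + d² − 2cos(α−β) + 2d(sin α − sin β) = 14.898745; p = √p² = 3.859889; φ = atan2(cos β − cos α, d + sin α − sin β) = -0.198246 rad; t = (φ − α) mod 2π = 4.417696 rad, q = (β − φ) mod 2π = 2.797495 rad → L = 1.88·(4.417696 + 3.859889 + 2.797495) = 1.88·11.075080 = 20.821151 m
RSR: p² = 2 + d² − 2cos(α−β) + 2d(sin β − sin α) = 8.563458; p = √p² = 2.926339; φ = atan2(cos α − cos β, d − sin α + sin β) = 0.262794 rad; t = (α − φ) mod 2π = 1.404450 rad, q = (φ − β) mod 2π = 3.946730 rad → L = 1.88·(1.404450 + 2.926339 + 3.946730) = 1.88·8.277518 = 15.561734 m
LSR: p² = d² − 2 + 2cos(α−β) + 2d(sin α + sin β) = 20.107235; p = √p² = 4.484109; φ = atan2(−cos α − cos β, d + sin α + sin β) − atan2(−2, p) = 0.614834 rad; t = (φ − α) mod 2π = 5.230776 rad, q = (φ − β) mod 2π = 4.298770 rad → L = 1.88·(5.230776 + 4.484109 + 4.298770) = 1.88·14.013655 = 26.345671 m
RSL: p² = d² − 2 + 2cos(α−β) − 2d(sin α + sin β) = 0.124767; p = √p² = 0.353224; φ = atan2(cos α + cos β, d − sin α − sin β) − atan2(2, p) = -1.884303 rad; t = (α − φ) mod 2π = 3.551547 rad, q = (β − φ) mod 2π = 4.483553 rad → L = 1.88·(3.551547 + 0.353224 + 4.483553) = 1.88·8.388324 = 15.770048 m
RLR: c = (6 − d² + 2cos(α−β) + 2d(sin α − sin β))/8 = -0.070432; p = 2π − arccos c = 4.641898 rad; φ = atan2(cos α − cos β, d − sin α + sin β) = 0.262794 rad; t = (α − φ + p/2) mod 2π = 3.725399 rad, q = (α − β − t + p) mod 2π = 6.267679 rad → L = 1.88·(3.725399 + 4.641898 + 6.267679) = 1.88·14.634976 = 27.513755 m
LRL: c = (6 − d² + 2cos(α−β) − 2d(sin α − sin β))/8 = -0.862343; p = 2π − arccos c = 3.672510 rad; φ = atan2(cos β − cos α, d + sin α − sin β) = -0.198246 rad; t = (φ − α + p/2) mod 2π = 6.253951 rad, q = (β − α − t + p) mod 2π = 4.633750 rad → L = 1.88·(6.253951 + 3.672510 + 4.633750) = 1.88·14.560210 = 27.373196 m
Shortest: RSR with L = 15.561734 m ≈ 15.5617 m
Convert RSR to answer units (arcs ×180/π): t = 1.404450·180/π = 80.4690°, p = ρ·p = 1.88·2.926339 = 5.5015 m, q = 3.946730·180/π = 226.1310°, L = 15.5617 m.

RSR: t = 80.4690°, p = 5.5015 m, q = 226.1310°, L = 15.5617 m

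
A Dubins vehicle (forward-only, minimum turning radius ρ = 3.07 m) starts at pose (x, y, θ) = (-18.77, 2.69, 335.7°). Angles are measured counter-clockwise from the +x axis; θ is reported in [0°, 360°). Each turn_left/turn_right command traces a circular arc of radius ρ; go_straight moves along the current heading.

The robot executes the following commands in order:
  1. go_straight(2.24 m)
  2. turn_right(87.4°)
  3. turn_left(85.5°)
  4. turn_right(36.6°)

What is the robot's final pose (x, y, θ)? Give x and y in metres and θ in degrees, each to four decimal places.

(-12.2673, -7.4059, 297.2000°)

set_pose: (x, y, θ) = (-18.7700, 2.6900, 335.7000°), ρ = 3.07
go_straight(2.24): x += 2.24·cos θ, y += 2.24·sin θ → (-16.7285, 1.7682, 335.7000°)
turn_right(87.4°): centre at ρ to the right, rotate −87.4° → (-15.1394, -2.1649, 248.3000°)
turn_left(85.5°): centre at ρ to the left, rotate +85.5° → (-13.6424, -6.0546, 333.8000°)
turn_right(36.6°): centre at ρ to the right, rotate −36.6° → (-12.2673, -7.4059, 297.2000°)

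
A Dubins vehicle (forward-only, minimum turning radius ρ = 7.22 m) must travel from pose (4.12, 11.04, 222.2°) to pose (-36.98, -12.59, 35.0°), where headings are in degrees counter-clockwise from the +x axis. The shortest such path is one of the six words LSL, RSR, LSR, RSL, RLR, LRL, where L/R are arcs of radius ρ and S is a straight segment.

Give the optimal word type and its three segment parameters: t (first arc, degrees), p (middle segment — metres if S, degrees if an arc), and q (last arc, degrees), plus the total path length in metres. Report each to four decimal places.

Let ψ = atan2(Δy, Δx) = atan2(-23.63, -41.10) = -150.1037° be the start→goal bearing.
Normalize: d = |goal − start| / ρ = 47.408722/7.22 = 6.566305, α = (θ_start − ψ) mod 360° = 12.3037° = 0.214740 rad, β = (θ_goal − ψ) mod 360° = 185.1037° = 3.230669 rad.
Common terms: sin α = 0.213094, cos α = 0.977032, sin β = -0.088959, cos β = -0.996035, cos(α−β) = -0.992115, d² = 43.116361. Work in radians in the unit-radius frame; every candidate has L = ρ·(t + p + q).
LSL: p² = 2 + d² − 2cos(α−β) + 2d(sin α − sin β) = 51.067330; p = √p² = 7.146141; φ = atan2(cos β − cos α, d + sin α − sin β) = -0.279737 rad; t = (φ − α) mod 2π = 5.788708 rad, q = (β − φ) mod 2π = 3.510406 rad → L = 7.22·(5.788708 + 7.146141 + 3.510406) = 7.22·16.445255 = 118.734743 m
RSR: p² = 2 + d² − 2cos(α−β) + 2d(sin β − sin α) = 43.133850; p = √p² = 6.567637; φ = atan2(cos α − cos β, d − sin α + sin β) = 0.305136 rad; t = (α − φ) mod 2π = 6.192790 rad, q = (φ − β) mod 2π = 3.357652 rad → L = 7.22·(6.192790 + 6.567637 + 3.357652) = 7.22·16.118078 = 116.372525 m
LSR: p² = d² − 2 + 2cos(α−β) + 2d(sin α + sin β) = 40.762346; p = √p² = 6.384540; φ = atan2(−cos α − cos β, d + sin α + sin β) − atan2(−2, p) = 0.306415 rad; t = (φ − α) mod 2π = 0.091674 rad, q = (φ − β) mod 2π = 3.358931 rad → L = 7.22·(0.091674 + 6.384540 + 3.358931) = 7.22·9.835144 = 71.009741 m
RSL: p² = d² − 2 + 2cos(α−β) − 2d(sin α + sin β) = 37.501917; p = √p² = 6.123881; φ = atan2(cos α + cos β, d − sin α − sin β) − atan2(2, p) = -0.318619 rad; t = (α − φ) mod 2π = 0.533360 rad, q = (β − φ) mod 2π = 3.549289 rad → L = 7.22·(0.533360 + 6.123881 + 3.549289) = 7.22·10.206529 = 73.691143 m
RLR: c = (6 − d² + 2cos(α−β) + 2d(sin α − sin β))/8 = -4.391731, |c| > 1 → infeasible
LRL: c = (6 − d² + 2cos(α−β) − 2d(sin α − sin β))/8 = -5.383416, |c| > 1 → infeasible
Shortest: LSR with L = 71.009741 m ≈ 71.0097 m
Convert LSR to answer units (arcs ×180/π): t = 0.091674·180/π = 5.2525°, p = ρ·p = 7.22·6.384540 = 46.0964 m, q = 3.358931·180/π = 192.4525°, L = 71.0097 m.

LSR: t = 5.2525°, p = 46.0964 m, q = 192.4525°, L = 71.0097 m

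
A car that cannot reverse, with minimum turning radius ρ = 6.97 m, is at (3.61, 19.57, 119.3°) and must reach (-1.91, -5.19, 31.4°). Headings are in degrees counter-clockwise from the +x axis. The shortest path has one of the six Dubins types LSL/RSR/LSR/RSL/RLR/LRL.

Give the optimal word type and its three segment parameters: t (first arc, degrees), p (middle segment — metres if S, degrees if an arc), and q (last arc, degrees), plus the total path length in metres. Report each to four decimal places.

Let ψ = atan2(Δy, Δx) = atan2(-24.76, -5.52) = -102.5680° be the start→goal bearing.
Normalize: d = |goal − start| / ρ = 25.367854/6.97 = 3.639577, α = (θ_start − ψ) mod 360° = 221.8680° = 3.872327 rad, β = (θ_goal − ψ) mod 360° = 133.9680° = 2.338183 rad.
Common terms: sin α = -0.667417, cos α = -0.744684, sin β = 0.719728, cos β = -0.694257, cos(α−β) = 0.036644, d² = 13.246523. Work in radians in the unit-radius frame; every candidate has L = ρ·(t + p + q).
LSL: p² = 2 + d² − 2cos(α−β) + 2d(sin α − sin β) = 5.075997; p = √p² = 2.252997; φ = atan2(cos β − cos α, d + sin α − sin β) = 0.022384 rad; t = (φ − α) mod 2π = 2.433243 rad, q = (β − φ) mod 2π = 2.315798 rad → L = 6.97·(2.433243 + 2.252997 + 2.315798) = 6.97·7.002038 = 48.804206 m
RSR: p² = 2 + d² − 2cos(α−β) + 2d(sin β − sin α) = 25.270474; p = √p² = 5.026975; φ = atan2(cos α − cos β, d − sin α + sin β) = -0.010032 rad; t = (α − φ) mod 2π = 3.882359 rad, q = (φ − β) mod 2π = 3.934971 rad → L = 6.97·(3.882359 + 5.026975 + 3.934971) = 6.97·12.844304 = 89.524801 m
LSR: p² = d² − 2 + 2cos(α−β) + 2d(sin α + sin β) = 11.700589; p = √p² = 3.420612; φ = atan2(−cos α − cos β, d + sin α + sin β) − atan2(−2, p) = 0.900732 rad; t = (φ − α) mod 2π = 3.311590 rad, q = (φ − β) mod 2π = 4.845735 rad → L = 6.97·(3.311590 + 3.420612 + 4.845735) = 6.97·11.577937 = 80.698222 m
RSL: p² = d² − 2 + 2cos(α−β) − 2d(sin α + sin β) = 10.939032; p = √p² = 3.307421; φ = atan2(cos α + cos β, d − sin α − sin β) − atan2(2, p) = -0.925344 rad; t = (α − φ) mod 2π = 4.797672 rad, q = (β − φ) mod 2π = 3.263527 rad → L = 6.97·(4.797672 + 3.307421 + 3.263527) = 6.97·11.368619 = 79.239277 m
RLR: c = (6 − d² + 2cos(α−β) + 2d(sin α − sin β))/8 = -2.158809, |c| > 1 → infeasible
LRL: c = (6 − d² + 2cos(α−β) − 2d(sin α − sin β))/8 = 0.365500; p = 2π − arccos c = 5.086559 rad; φ = atan2(cos β − cos α, d + sin α − sin β) = 0.022384 rad; t = (φ − α + p/2) mod 2π = 4.976522 rad, q = (β − α − t + p) mod 2π = 4.859078 rad → L = 6.97·(4.976522 + 5.086559 + 4.859078) = 6.97·14.922160 = 104.007452 m
Shortest: LSL with L = 48.804206 m ≈ 48.8042 m
Convert LSL to answer units (arcs ×180/π): t = 2.433243·180/π = 139.4145°, p = ρ·p = 6.97·2.252997 = 15.7034 m, q = 2.315798·180/π = 132.6855°, L = 48.8042 m.

LSL: t = 139.4145°, p = 15.7034 m, q = 132.6855°, L = 48.8042 m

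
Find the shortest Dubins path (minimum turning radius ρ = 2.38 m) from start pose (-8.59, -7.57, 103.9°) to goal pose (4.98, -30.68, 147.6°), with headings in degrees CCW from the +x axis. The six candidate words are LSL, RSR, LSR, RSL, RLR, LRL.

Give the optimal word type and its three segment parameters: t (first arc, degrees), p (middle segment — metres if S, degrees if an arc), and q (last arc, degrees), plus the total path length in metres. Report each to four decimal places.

Let ψ = atan2(Δy, Δx) = atan2(-23.11, 13.57) = -59.5789° be the start→goal bearing.
Normalize: d = |goal − start| / ρ = 26.799571/2.38 = 11.260324, α = (θ_start − ψ) mod 360° = 163.4789° = 2.853245 rad, β = (θ_goal − ψ) mod 360° = 207.1789° = 3.615954 rad.
Common terms: sin α = 0.284368, cos α = -0.958715, sin β = -0.456770, cos β = -0.889585, cos(α−β) = 0.722967, d² = 126.794894. Work in radians in the unit-radius frame; every candidate has L = ρ·(t + p + q).
LSL: p² = 2 + d² − 2cos(α−β) + 2d(sin α − sin β) = 144.039886; p = √p² = 12.001662; φ = atan2(cos β − cos α, d + sin α − sin β) = 0.005760 rad; t = (φ − α) mod 2π = 3.435700 rad, q = (β − φ) mod 2π = 3.610194 rad → L = 2.38·(3.435700 + 12.001662 + 3.610194) = 2.38·19.047556 = 45.333183 m
RSR: p² = 2 + d² − 2cos(α−β) + 2d(sin β − sin α) = 110.658035; p = √p² = 10.519412; φ = atan2(cos α − cos β, d − sin α + sin β) = -0.006572 rad; t = (α − φ) mod 2π = 2.859817 rad, q = (φ − β) mod 2π = 2.660660 rad → L = 2.38·(2.859817 + 10.519412 + 2.660660) = 2.38·16.039889 = 38.174935 m
LSR: p² = d² − 2 + 2cos(α−β) + 2d(sin α + sin β) = 122.358227; p = √p² = 11.061565; φ = atan2(−cos α − cos β, d + sin α + sin β) − atan2(−2, p) = 0.344050 rad; t = (φ − α) mod 2π = 3.773990 rad, q = (φ − β) mod 2π = 3.011281 rad → L = 2.38·(3.773990 + 11.061565 + 3.011281) = 2.38·17.846837 = 42.475471 m
RSL: p² = d² − 2 + 2cos(α−β) − 2d(sin α + sin β) = 130.123431; p = √p² = 11.407166; φ = atan2(cos α + cos β, d − sin α − sin β) − atan2(2, p) = -0.333845 rad; t = (α − φ) mod 2π = 3.187090 rad, q = (β − φ) mod 2π = 3.949799 rad → L = 2.38·(3.187090 + 11.407166 + 3.949799) = 2.38·18.544055 = 44.134850 m
RLR: c = (6 − d² + 2cos(α−β) + 2d(sin α − sin β))/8 = -12.832254, |c| > 1 → infeasible
LRL: c = (6 − d² + 2cos(α−β) − 2d(sin α − sin β))/8 = -17.004986, |c| > 1 → infeasible
Shortest: RSR with L = 38.174935 m ≈ 38.1749 m
Convert RSR to answer units (arcs ×180/π): t = 2.859817·180/π = 163.8554°, p = ρ·p = 2.38·10.519412 = 25.0362 m, q = 2.660660·180/π = 152.4446°, L = 38.1749 m.

RSR: t = 163.8554°, p = 25.0362 m, q = 152.4446°, L = 38.1749 m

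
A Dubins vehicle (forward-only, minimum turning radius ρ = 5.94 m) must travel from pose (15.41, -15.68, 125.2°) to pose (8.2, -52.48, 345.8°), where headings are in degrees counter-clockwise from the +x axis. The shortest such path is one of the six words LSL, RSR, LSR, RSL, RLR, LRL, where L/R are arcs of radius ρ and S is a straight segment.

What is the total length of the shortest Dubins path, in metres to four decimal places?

Let ψ = atan2(Δy, Δx) = atan2(-36.80, -7.21) = -101.0852° be the start→goal bearing.
Normalize: d = |goal − start| / ρ = 37.499655/5.94 = 6.313073, α = (θ_start − ψ) mod 360° = 226.2852° = 3.949422 rad, β = (θ_goal − ψ) mod 360° = 86.8852° = 1.516433 rad.
Common terms: sin α = -0.722789, cos α = -0.691069, sin β = 0.998523, cos β = 0.054337, cos(α−β) = -0.759271, d² = 39.854893. Work in radians in the unit-radius frame; every candidate has L = ρ·(t + p + q).
LSL: p² = 2 + d² − 2cos(α−β) + 2d(sin α − sin β) = 21.639907; p = √p² = 4.651871; φ = atan2(cos β − cos α, d + sin α − sin β) = 0.160932 rad; t = (φ − α) mod 2π = 2.494695 rad, q = (β − φ) mod 2π = 1.355501 rad → L = 5.94·(2.494695 + 4.651871 + 1.355501) = 5.94·8.502068 = 50.502282 m
RSR: p² = 2 + d² − 2cos(α−β) + 2d(sin β − sin α) = 65.106964; p = √p² = 8.068889; φ = atan2(cos α − cos β, d − sin α + sin β) = -0.092512 rad; t = (α − φ) mod 2π = 4.041934 rad, q = (φ − β) mod 2π = 4.674240 rad → L = 5.94·(4.041934 + 8.068889 + 4.674240) = 5.94·16.785063 = 99.703274 m
LSR: p² = d² − 2 + 2cos(α−β) + 2d(sin α + sin β) = 39.817809; p = √p² = 6.310135; φ = atan2(−cos α − cos β, d + sin α + sin β) − atan2(−2, p) = 0.403274 rad; t = (φ − α) mod 2π = 2.737037 rad, q = (φ − β) mod 2π = 5.170026 rad → L = 5.94·(2.737037 + 6.310135 + 5.170026) = 5.94·14.217199 = 84.450159 m
RSL: p² = d² − 2 + 2cos(α−β) − 2d(sin α + sin β) = 32.854892; p = √p² = 5.731919; φ = atan2(cos α + cos β, d − sin α − sin β) − atan2(2, p) = -0.440793 rad; t = (α − φ) mod 2π = 4.390214 rad, q = (β − φ) mod 2π = 1.957225 rad → L = 5.94·(4.390214 + 5.731919 + 1.957225) = 5.94·12.079358 = 71.751389 m
RLR: c = (6 − d² + 2cos(α−β) + 2d(sin α − sin β))/8 = -7.138370, |c| > 1 → infeasible
LRL: c = (6 − d² + 2cos(α−β) − 2d(sin α − sin β))/8 = -1.704988, |c| > 1 → infeasible
Shortest: LSL with L = 50.502282 m ≈ 50.5023 m

50.5023 m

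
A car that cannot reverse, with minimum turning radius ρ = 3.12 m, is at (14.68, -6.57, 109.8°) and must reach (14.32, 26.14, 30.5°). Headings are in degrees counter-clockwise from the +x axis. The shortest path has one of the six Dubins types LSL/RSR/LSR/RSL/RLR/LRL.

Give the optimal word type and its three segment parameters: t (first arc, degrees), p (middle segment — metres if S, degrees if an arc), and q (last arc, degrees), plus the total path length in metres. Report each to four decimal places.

RSR: t = 16.4173°, p = 29.0154 m, q = 62.8827°, L = 33.3336 m

Let ψ = atan2(Δy, Δx) = atan2(32.71, -0.36) = 90.6306° be the start→goal bearing.
Normalize: d = |goal − start| / ρ = 32.711981/3.12 = 10.484609, α = (θ_start − ψ) mod 360° = 19.1694° = 0.334570 rad, β = (θ_goal − ψ) mod 360° = 299.8694° = 5.233709 rad.
Common terms: sin α = 0.328363, cos α = 0.944552, sin β = -0.867163, cos β = 0.498025, cos(α−β) = 0.185667, d² = 109.927032. Work in radians in the unit-radius frame; every candidate has L = ρ·(t + p + q).
LSL: p² = 2 + d² − 2cos(α−β) + 2d(sin α − sin β) = 136.624932; p = √p² = 11.688667; φ = atan2(cos β − cos α, d + sin α − sin β) = -0.038211 rad; t = (φ − α) mod 2π = 5.910405 rad, q = (β − φ) mod 2π = 5.271920 rad → L = 3.12·(5.910405 + 11.688667 + 5.271920) = 3.12·22.870991 = 71.357493 m
RSR: p² = 2 + d² − 2cos(α−β) + 2d(sin β − sin α) = 86.486465; p = √p² = 9.299810; φ = atan2(cos α − cos β, d − sin α + sin β) = 0.048033 rad; t = (α − φ) mod 2π = 0.286537 rad, q = (φ − β) mod 2π = 1.097509 rad → L = 3.12·(0.286537 + 9.299810 + 1.097509) = 3.12·10.683856 = 33.333631 m
LSR: p² = d² − 2 + 2cos(α−β) + 2d(sin α + sin β) = 97.000158; p = √p² = 9.848866; φ = atan2(−cos α − cos β, d + sin α + sin β) − atan2(−2, p) = 0.056306 rad; t = (φ − α) mod 2π = 6.004921 rad, q = (φ − β) mod 2π = 1.105782 rad → L = 3.12·(6.004921 + 9.848866 + 1.105782) = 3.12·16.959569 = 52.913855 m
RSL: p² = d² − 2 + 2cos(α−β) − 2d(sin α + sin β) = 119.596572; p = √p² = 10.936022; φ = atan2(cos α + cos β, d − sin α − sin β) − atan2(2, p) = -0.050758 rad; t = (α − φ) mod 2π = 0.385327 rad, q = (β − φ) mod 2π = 5.284467 rad → L = 3.12·(0.385327 + 10.936022 + 5.284467) = 3.12·16.605816 = 51.810145 m
RLR: c = (6 − d² + 2cos(α−β) + 2d(sin α − sin β))/8 = -9.810808, |c| > 1 → infeasible
LRL: c = (6 − d² + 2cos(α−β) − 2d(sin α − sin β))/8 = -16.078117, |c| > 1 → infeasible
Shortest: RSR with L = 33.333631 m ≈ 33.3336 m
Convert RSR to answer units (arcs ×180/π): t = 0.286537·180/π = 16.4173°, p = ρ·p = 3.12·9.299810 = 29.0154 m, q = 1.097509·180/π = 62.8827°, L = 33.3336 m.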